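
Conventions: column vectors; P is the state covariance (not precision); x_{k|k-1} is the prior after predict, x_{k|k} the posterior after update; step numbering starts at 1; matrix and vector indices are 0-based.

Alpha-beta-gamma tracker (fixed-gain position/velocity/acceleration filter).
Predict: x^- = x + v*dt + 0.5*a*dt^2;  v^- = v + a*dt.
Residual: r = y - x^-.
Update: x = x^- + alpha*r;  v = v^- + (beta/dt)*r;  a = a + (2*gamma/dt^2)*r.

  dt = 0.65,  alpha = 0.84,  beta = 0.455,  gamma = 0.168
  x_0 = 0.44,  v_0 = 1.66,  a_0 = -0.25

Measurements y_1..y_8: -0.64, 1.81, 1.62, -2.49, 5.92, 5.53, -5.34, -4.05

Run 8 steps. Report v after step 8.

step 1: x_pred=1.4662  r=-2.1062  x^+=-0.3030  v^+=0.0232  a^+=-1.9250
step 2: x_pred=-0.6946  r=2.5046  x^+=1.4093  v^+=0.5252  a^+=0.0668
step 3: x_pred=1.7647  r=-0.1447  x^+=1.6432  v^+=0.4673  a^+=-0.0483
step 4: x_pred=1.9367  r=-4.4267  x^+=-1.7817  v^+=-2.6628  a^+=-3.5687
step 5: x_pred=-4.2664  r=10.1864  x^+=4.2902  v^+=2.1481  a^+=4.5322
step 6: x_pred=6.6439  r=-1.1139  x^+=5.7082  v^+=4.3143  a^+=3.6464
step 7: x_pred=9.2828  r=-14.6228  x^+=-3.0003  v^+=-3.5515  a^+=-7.9826
step 8: x_pred=-6.9951  r=2.9451  x^+=-4.5212  v^+=-6.6786  a^+=-5.6405

v_post = -6.6786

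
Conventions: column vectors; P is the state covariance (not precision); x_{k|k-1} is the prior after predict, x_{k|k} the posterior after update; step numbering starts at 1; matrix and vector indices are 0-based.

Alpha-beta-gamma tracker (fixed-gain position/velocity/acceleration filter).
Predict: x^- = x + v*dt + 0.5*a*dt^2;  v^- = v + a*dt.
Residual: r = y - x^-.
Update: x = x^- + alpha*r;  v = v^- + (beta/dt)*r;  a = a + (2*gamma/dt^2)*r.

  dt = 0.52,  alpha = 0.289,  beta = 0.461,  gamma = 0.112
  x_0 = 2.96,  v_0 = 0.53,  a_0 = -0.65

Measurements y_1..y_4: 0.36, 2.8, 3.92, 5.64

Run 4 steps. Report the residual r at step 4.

resid = 3.8000

step 1: x_pred=3.1477  r=-2.7877  x^+=2.3421  v^+=-2.2794  a^+=-2.9594
step 2: x_pred=0.7567  r=2.0433  x^+=1.3472  v^+=-2.0068  a^+=-1.2667
step 3: x_pred=0.1324  r=3.7876  x^+=1.2270  v^+=0.6924  a^+=1.8710
step 4: x_pred=1.8400  r=3.8000  x^+=2.9382  v^+=5.0341  a^+=5.0189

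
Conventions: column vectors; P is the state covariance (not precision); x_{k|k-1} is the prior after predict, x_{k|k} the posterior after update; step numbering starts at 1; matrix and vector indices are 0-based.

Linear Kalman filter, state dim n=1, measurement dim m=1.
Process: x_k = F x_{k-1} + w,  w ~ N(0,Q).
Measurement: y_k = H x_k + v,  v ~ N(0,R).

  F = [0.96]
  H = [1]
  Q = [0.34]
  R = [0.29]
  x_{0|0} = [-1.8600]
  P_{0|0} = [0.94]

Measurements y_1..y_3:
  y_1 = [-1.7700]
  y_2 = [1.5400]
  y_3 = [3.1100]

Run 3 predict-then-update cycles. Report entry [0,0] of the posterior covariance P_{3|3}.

P_post[0,0] = 0.1856

step 1: x^-=[-1.7856]  P^-=[1.2063]  S=[1.4963]  K=[0.8062]  nu=[0.0156]  x^+=[-1.7730]  P^+=[0.2338]
step 2: x^-=[-1.7021]  P^-=[0.5555]  S=[0.8455]  K=[0.6570]  nu=[3.2421]  x^+=[0.4279]  P^+=[0.1905]
step 3: x^-=[0.4108]  P^-=[0.5156]  S=[0.8056]  K=[0.6400]  nu=[2.6992]  x^+=[2.1383]  P^+=[0.1856]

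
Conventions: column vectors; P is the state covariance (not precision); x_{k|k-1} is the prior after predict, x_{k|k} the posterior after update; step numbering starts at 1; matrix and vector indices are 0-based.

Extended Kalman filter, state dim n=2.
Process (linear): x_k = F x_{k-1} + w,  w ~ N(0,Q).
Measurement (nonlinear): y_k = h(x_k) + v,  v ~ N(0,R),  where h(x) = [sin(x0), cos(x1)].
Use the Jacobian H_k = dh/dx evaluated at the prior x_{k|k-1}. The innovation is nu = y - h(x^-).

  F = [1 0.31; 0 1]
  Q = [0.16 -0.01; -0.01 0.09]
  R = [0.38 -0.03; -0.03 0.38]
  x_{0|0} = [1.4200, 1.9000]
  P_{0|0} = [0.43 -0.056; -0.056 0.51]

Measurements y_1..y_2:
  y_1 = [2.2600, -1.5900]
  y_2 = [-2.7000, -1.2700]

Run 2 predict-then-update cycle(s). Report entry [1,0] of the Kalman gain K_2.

step 1: x^-=[2.0090, 1.9000]  P^-=[0.6043 0.0921; 0.0921 0.6000]  H_jac=[-0.4243 0.0000; 0.0000 -0.9463]  S=[0.4888 0.0070; 0.0070 0.9173]  K=[-0.5233 -0.0910; -0.0711 -0.6184]  nu=[1.3545, -1.2667]  x^+=[1.4155, 2.5870]  P^+=[0.4622 0.0200; 0.0200 0.2461]
step 2: x^-=[2.2175, 2.5870]  P^-=[0.6582 0.0863; 0.0863 0.3361]  H_jac=[-0.6026 0.0000; 0.0000 -0.5266]  S=[0.6190 -0.0026; -0.0026 0.4732]  K=[-0.6412 -0.0995; -0.0856 -0.3745]  nu=[-3.4981, -0.4199]  x^+=[4.5022, 3.0436]  P^+=[0.3994 0.0353; 0.0353 0.2654]

K[1,0] = -0.0856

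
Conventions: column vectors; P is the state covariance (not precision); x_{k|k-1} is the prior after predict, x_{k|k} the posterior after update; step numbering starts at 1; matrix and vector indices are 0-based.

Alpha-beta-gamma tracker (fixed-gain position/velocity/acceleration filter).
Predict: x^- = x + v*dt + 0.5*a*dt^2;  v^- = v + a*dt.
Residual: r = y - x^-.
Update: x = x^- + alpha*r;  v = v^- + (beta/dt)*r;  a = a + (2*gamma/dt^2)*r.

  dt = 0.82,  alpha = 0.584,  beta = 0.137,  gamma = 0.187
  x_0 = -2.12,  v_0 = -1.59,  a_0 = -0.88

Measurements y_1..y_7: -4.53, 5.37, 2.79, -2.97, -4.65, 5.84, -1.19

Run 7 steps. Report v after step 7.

v_post = -2.5390

step 1: x_pred=-3.7197  r=-0.8103  x^+=-4.1929  v^+=-2.4470  a^+=-1.3307
step 2: x_pred=-6.6468  r=12.0168  x^+=0.3710  v^+=-1.5305  a^+=5.3532
step 3: x_pred=0.9158  r=1.8742  x^+=2.0103  v^+=3.1723  a^+=6.3957
step 4: x_pred=6.7618  r=-9.7318  x^+=1.0784  v^+=6.7908  a^+=0.9827
step 5: x_pred=6.9773  r=-11.6273  x^+=0.1870  v^+=5.6541  a^+=-5.4846
step 6: x_pred=2.9794  r=2.8606  x^+=4.6500  v^+=1.6346  a^+=-3.8935
step 7: x_pred=4.6814  r=-5.8714  x^+=1.2525  v^+=-2.5390  a^+=-7.1592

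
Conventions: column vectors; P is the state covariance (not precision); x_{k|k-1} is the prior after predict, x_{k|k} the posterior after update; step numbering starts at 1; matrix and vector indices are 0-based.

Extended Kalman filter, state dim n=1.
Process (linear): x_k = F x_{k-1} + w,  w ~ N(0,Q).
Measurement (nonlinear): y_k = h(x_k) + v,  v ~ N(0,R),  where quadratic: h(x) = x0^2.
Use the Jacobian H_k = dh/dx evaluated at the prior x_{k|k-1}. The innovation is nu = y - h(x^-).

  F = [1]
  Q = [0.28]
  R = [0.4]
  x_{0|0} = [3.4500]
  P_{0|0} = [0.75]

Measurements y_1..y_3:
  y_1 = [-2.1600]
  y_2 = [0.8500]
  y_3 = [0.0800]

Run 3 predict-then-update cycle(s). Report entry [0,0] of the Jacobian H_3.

H_jac[0,0] = 2.1446

step 1: x^-=[3.4500]  P^-=[1.0300]  H_jac=[6.9000]  S=[49.4383]  K=[0.1438]  nu=[-14.0625]  x^+=[1.4284]  P^+=[0.0083]
step 2: x^-=[1.4284]  P^-=[0.2883]  H_jac=[2.8569]  S=[2.7533]  K=[0.2992]  nu=[-1.1905]  x^+=[1.0723]  P^+=[0.0419]
step 3: x^-=[1.0723]  P^-=[0.3219]  H_jac=[2.1446]  S=[1.8804]  K=[0.3671]  nu=[-1.0698]  x^+=[0.6796]  P^+=[0.0685]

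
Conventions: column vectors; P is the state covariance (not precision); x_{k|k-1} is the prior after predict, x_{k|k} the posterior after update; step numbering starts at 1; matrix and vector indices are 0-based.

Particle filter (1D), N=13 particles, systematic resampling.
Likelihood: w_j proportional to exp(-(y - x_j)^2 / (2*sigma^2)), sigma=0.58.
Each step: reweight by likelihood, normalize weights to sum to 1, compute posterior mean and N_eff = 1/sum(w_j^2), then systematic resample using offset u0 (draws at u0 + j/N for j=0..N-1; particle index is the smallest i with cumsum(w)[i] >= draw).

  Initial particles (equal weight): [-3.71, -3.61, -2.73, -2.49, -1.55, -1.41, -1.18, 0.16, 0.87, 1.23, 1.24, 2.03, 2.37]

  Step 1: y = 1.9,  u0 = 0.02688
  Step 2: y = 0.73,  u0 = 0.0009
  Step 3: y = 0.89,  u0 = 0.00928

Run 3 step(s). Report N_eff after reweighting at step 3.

step 1: w=[0.0000, 0.0000, 0.0000, 0.0000, 0.0000, 0.0000, 0.0000, 0.0038, 0.0701, 0.1740, 0.1774, 0.3306, 0.2441]  mean=1.7453  Neff=4.2446  idx=[8, 9, 9, 10, 10, 10, 11, 11, 11, 11, 12, 12, 12]
step 2: w=[0.2037, 0.1446, 0.1446, 0.1425, 0.1425, 0.1425, 0.0170, 0.0170, 0.0170, 0.0170, 0.0039, 0.0039, 0.0039]  mean=1.2285  Neff=6.8760  idx=[0, 0, 0, 1, 1, 2, 2, 3, 3, 4, 4, 5, 6]
step 3: w=[0.0936, 0.0936, 0.0936, 0.0789, 0.0789, 0.0789, 0.0789, 0.0781, 0.0781, 0.0781, 0.0781, 0.0781, 0.0136]  mean=1.1437  Neff=12.2263  idx=[0, 0, 1, 2, 3, 4, 5, 6, 7, 8, 9, 10, 11]

N_eff = 12.2263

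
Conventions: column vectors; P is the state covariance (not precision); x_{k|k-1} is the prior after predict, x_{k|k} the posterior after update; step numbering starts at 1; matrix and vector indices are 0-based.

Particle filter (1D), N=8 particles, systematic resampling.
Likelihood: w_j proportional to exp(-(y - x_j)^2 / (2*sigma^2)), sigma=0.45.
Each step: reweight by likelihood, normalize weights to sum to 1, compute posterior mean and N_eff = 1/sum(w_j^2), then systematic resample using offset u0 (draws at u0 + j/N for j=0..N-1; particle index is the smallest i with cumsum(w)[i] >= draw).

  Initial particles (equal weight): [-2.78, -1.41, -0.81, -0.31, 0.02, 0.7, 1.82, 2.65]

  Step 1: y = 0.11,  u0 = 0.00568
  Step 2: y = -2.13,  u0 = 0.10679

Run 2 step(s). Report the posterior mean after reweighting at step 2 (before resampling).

post_mean = -0.7876

step 1: w=[0.0000, 0.0015, 0.0568, 0.2970, 0.4500, 0.1944, 0.0003, 0.0000]  mean=0.0054  Neff=3.0148  idx=[2, 3, 3, 4, 4, 4, 4, 5]
step 2: w=[0.9572, 0.0198, 0.0198, 0.0008, 0.0008, 0.0008, 0.0008, 0.0000]  mean=-0.7876  Neff=1.0905  idx=[0, 0, 0, 0, 0, 0, 0, 2]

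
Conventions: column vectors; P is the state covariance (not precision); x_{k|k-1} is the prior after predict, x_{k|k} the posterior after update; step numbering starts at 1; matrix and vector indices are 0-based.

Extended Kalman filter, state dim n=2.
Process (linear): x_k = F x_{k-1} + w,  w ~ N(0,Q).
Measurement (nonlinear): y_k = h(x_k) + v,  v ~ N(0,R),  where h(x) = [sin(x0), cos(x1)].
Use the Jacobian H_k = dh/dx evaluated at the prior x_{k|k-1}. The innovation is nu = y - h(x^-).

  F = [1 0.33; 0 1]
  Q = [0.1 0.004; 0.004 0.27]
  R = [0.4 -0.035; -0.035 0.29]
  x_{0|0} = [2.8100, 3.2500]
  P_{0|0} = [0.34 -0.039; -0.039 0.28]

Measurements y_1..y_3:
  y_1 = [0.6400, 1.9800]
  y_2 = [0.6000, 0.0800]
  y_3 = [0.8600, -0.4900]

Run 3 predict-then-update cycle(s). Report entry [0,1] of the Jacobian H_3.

H_jac[0,1] = 0.0000

step 1: x^-=[3.8825, 3.2500]  P^-=[0.4448 0.0574; 0.0574 0.5500]  H_jac=[-0.7379 0.0000; 0.0000 0.1082]  S=[0.6421 -0.0396; -0.0396 0.2964]  K=[-0.5140 -0.0477; -0.0540 0.1935]  nu=[1.3150, 2.9741]  x^+=[3.0648, 3.7545]  P^+=[0.2764 0.0385; 0.0385 0.5362]
step 2: x^-=[4.3038, 3.7545]  P^-=[0.4602 0.2194; 0.2194 0.8062]  H_jac=[-0.3973 0.0000; 0.0000 0.5753]  S=[0.4726 -0.0851; -0.0851 0.5568]  K=[-0.3558 0.1723; -0.0354 0.8275]  nu=[1.5177, 0.8980]  x^+=[3.9186, 4.4440]  P^+=[0.3734 0.1085; 0.1085 0.4193]
step 3: x^-=[5.3851, 4.4440]  P^-=[0.5906 0.2509; 0.2509 0.6893]  H_jac=[0.6231 0.0000; 0.0000 0.9642]  S=[0.6293 0.1157; 0.1157 0.9308]  K=[0.5496 0.1915; 0.1198 0.6991]  nu=[1.6422, -0.2248]  x^+=[6.2445, 4.4836]  P^+=[0.3421 0.0377; 0.0377 0.2059]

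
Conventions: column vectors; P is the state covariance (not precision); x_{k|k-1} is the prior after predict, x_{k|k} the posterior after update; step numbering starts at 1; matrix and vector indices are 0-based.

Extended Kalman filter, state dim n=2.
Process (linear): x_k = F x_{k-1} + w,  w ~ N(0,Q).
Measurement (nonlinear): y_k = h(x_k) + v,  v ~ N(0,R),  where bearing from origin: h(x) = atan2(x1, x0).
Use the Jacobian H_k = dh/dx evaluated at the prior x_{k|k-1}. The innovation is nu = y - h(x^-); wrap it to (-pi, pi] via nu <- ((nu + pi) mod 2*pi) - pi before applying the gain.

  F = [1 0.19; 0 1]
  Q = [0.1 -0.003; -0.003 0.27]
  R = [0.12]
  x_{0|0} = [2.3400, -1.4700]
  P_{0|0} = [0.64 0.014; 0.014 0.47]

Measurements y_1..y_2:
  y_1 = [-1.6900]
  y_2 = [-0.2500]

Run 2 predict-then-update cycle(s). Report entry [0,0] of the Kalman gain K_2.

K[0,0] = 1.1222

step 1: x^-=[2.0607, -1.4700]  P^-=[0.7623 0.1003; 0.1003 0.7400]  H_jac=[0.2294 0.3216]  S=[0.2515]  K=[0.8237; 1.0379]  nu=[-1.0704]  x^+=[1.1790, -2.5810]  P^+=[0.5917 -0.1147; -0.1147 0.4691]
step 2: x^-=[0.6886, -2.5810]  P^-=[0.6650 -0.0286; -0.0286 0.7391]  H_jac=[0.3617 0.0965]  S=[0.2119]  K=[1.1222; 0.2878]  nu=[1.0601]  x^+=[1.8782, -2.2758]  P^+=[0.3982 -0.0970; -0.0970 0.7215]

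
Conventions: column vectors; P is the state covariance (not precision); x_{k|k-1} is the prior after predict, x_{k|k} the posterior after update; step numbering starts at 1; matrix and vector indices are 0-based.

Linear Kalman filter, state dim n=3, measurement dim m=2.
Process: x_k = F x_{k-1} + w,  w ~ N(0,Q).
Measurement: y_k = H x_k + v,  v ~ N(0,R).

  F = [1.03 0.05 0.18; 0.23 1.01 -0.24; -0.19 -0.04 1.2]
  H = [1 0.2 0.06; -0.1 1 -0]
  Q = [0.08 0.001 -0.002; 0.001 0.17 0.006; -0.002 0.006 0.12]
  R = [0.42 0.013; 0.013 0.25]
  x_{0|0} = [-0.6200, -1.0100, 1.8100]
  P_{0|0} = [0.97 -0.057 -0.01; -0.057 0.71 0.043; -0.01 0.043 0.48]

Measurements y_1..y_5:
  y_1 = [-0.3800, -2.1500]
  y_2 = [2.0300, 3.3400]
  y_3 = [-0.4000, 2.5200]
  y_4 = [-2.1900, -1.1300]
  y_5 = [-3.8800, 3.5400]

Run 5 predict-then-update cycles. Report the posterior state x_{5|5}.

step 1: x^-=[-0.3633, -1.5971, 2.3302]  P^-=[1.1176 0.1953 -0.0964; 0.1953 0.9270 -0.1425; -0.0964 -0.1425 0.8469]  S=[1.6409 0.2701; 0.2701 1.1491]  K=[0.7172 -0.0958; 0.1007 0.7660; -0.0272 -0.1093]  nu=[0.1629, -0.5892]  x^+=[-0.1900, -2.0321, 2.3901]  P^+=[0.3002 0.0154 -0.0560; 0.0154 0.1944 -0.0333; -0.0560 -0.0333 0.8304]
step 2: x^-=[0.1329, -2.6697, 2.9856]  P^-=[0.4061 0.0681 0.0484; 0.0681 0.4614 -0.3159; 0.0484 -0.3159 1.3559]  S=[0.8750 0.1122; 0.1122 0.7019]  K=[0.4881 -0.0388; 0.0803 0.6349; 0.1375 -0.4789]  nu=[2.2519, 6.0230]  x^+=[0.9982, 1.3350, 0.4107]  P^+=[0.2009 0.0167 0.0034; 0.0167 0.1614 -0.1176; 0.0034 -0.1176 1.1931]
step 3: x^-=[1.1688, 1.4794, 0.2497]  P^-=[0.3331 0.0021 0.2132; 0.0021 0.4784 -0.4988; 0.2132 -0.4988 1.8556]  S=[0.7934 0.0463; 0.0463 0.7313]  K=[0.4406 -0.0705; 0.0476 0.6509; 0.3259 -0.7318]  nu=[-1.8797, 1.1575]  x^+=[0.2590, 2.1433, -1.2100]  P^+=[0.1783 0.0059 0.0775; 0.0059 0.1639 -0.1710; 0.0775 -0.1710 1.4017]
step 4: x^-=[0.1561, 2.5147, -1.5869]  P^-=[0.3413 -0.0478 0.3493; -0.0478 0.5045 -0.5972; 0.3493 -0.5972 2.1263]  S=[0.7976 -0.0050; -0.0050 0.7675]  K=[0.4415 -0.1038; 0.0258 0.6637; 0.4431 -0.8209]  nu=[-2.7538, -3.6291]  x^+=[-0.6829, 0.0348, 0.1720]  P^+=[0.1770 -0.0025 0.1258; -0.0025 0.1660 -0.1869; 0.1258 -0.1869 1.4490]
step 5: x^-=[-0.6707, -0.1632, 0.3347]  P^-=[0.3582 -0.0715 0.4175; -0.0715 0.5077 -0.6131; 0.4175 -0.6131 2.1738]  S=[0.8131 -0.0307; -0.0307 0.7756]  K=[0.4492 -0.1207; 0.0167 0.6645; 0.4919 -0.8248]  nu=[-3.1968, 3.6361]  x^+=[-2.5454, 2.1995, -4.2370]  P^+=[0.1795 -0.0064 0.1474; -0.0064 0.1657 -0.1851; 0.1474 -0.1851 1.4244]

x_post = [-2.5454, 2.1995, -4.2370]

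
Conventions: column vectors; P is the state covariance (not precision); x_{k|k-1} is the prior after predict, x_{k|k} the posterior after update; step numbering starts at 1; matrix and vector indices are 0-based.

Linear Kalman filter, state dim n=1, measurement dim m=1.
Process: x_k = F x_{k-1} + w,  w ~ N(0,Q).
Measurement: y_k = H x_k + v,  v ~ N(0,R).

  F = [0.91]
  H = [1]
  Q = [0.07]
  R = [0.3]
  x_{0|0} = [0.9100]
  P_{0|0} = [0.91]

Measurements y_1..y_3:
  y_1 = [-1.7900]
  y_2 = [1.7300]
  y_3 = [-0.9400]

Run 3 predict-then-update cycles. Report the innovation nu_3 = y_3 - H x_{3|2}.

step 1: x^-=[0.8281]  P^-=[0.8236]  S=[1.1236]  K=[0.7330]  nu=[-2.6181]  x^+=[-1.0910]  P^+=[0.2199]
step 2: x^-=[-0.9928]  P^-=[0.2521]  S=[0.5521]  K=[0.4566]  nu=[2.7228]  x^+=[0.2505]  P^+=[0.1370]
step 3: x^-=[0.2280]  P^-=[0.1834]  S=[0.4834]  K=[0.3794]  nu=[-1.1680]  x^+=[-0.2152]  P^+=[0.1138]

innov = [-1.1680]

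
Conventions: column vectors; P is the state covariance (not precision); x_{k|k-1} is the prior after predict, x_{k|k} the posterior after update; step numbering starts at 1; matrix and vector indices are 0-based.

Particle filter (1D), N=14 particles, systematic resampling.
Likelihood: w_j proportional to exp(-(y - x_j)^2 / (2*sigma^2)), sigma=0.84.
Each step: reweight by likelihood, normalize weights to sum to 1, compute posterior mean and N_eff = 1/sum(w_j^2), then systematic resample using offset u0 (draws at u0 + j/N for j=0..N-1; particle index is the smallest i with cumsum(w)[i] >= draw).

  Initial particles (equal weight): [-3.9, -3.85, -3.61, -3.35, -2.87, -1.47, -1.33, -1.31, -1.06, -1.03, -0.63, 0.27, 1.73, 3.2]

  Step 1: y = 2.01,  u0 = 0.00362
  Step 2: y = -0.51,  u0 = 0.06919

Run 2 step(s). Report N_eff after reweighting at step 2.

step 1: w=[0.0000, 0.0000, 0.0000, 0.0000, 0.0000, 0.0001, 0.0003, 0.0003, 0.0009, 0.0010, 0.0050, 0.0812, 0.6567, 0.2545]  mean=1.9666  Neff=1.9892  idx=[10, 11, 12, 12, 12, 12, 12, 12, 12, 12, 12, 13, 13, 13]
step 2: w=[0.5218, 0.3425, 0.0151, 0.0151, 0.0151, 0.0151, 0.0151, 0.0151, 0.0151, 0.0151, 0.0151, 0.0000, 0.0000, 0.0000]  mean=-0.0015  Neff=2.5531  idx=[0, 0, 0, 0, 0, 0, 0, 1, 1, 1, 1, 1, 6, 10]

N_eff = 2.5531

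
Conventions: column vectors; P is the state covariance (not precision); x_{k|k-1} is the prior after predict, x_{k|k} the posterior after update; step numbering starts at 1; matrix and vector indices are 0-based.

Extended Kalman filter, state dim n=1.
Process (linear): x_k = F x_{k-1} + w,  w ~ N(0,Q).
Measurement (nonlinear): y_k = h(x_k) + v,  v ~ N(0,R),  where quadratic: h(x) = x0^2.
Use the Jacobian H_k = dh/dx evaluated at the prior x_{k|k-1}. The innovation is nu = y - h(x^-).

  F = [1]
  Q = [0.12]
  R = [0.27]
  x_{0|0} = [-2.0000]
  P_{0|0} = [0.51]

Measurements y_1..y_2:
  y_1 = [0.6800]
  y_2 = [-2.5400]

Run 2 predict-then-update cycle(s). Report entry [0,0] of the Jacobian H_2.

step 1: x^-=[-2.0000]  P^-=[0.6300]  H_jac=[-4.0000]  S=[10.3500]  K=[-0.2435]  nu=[-3.3200]  x^+=[-1.1917]  P^+=[0.0164]
step 2: x^-=[-1.1917]  P^-=[0.1364]  H_jac=[-2.3833]  S=[1.0450]  K=[-0.3112]  nu=[-3.9600]  x^+=[0.0406]  P^+=[0.0353]

H_jac[0,0] = -2.3833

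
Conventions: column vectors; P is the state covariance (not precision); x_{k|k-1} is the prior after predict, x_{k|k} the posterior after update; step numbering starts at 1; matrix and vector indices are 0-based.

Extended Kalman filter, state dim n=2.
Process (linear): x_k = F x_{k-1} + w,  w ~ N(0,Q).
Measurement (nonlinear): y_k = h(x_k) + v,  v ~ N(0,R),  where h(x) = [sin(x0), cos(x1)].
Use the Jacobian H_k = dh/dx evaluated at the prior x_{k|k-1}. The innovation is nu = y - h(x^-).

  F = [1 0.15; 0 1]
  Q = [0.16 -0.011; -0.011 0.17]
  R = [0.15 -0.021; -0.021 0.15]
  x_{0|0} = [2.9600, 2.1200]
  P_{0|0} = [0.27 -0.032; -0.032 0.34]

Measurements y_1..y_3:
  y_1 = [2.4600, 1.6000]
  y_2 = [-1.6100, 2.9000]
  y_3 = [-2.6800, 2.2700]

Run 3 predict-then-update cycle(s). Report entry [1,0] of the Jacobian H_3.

step 1: x^-=[3.2780, 2.1200]  P^-=[0.4281 0.0080; 0.0080 0.5100]  H_jac=[-0.9907 0.0000; 0.0000 -0.8529]  S=[0.5701 -0.0142; -0.0142 0.5210]  K=[-0.7446 -0.0334; -0.0348 -0.8358]  nu=[2.5960, 2.1220]  x^+=[1.2739, 0.2561]  P^+=[0.1120 -0.0125; -0.0125 0.1461]
step 2: x^-=[1.3123, 0.2561]  P^-=[0.2716 -0.0015; -0.0015 0.3161]  H_jac=[0.2556 0.0000; 0.0000 -0.2533]  S=[0.1677 -0.0209; -0.0209 0.1703]  K=[0.4205 0.0539; -0.0619 -0.4778]  nu=[-2.5768, 1.9326]  x^+=[0.3329, -0.5079]  P^+=[0.2424 0.0029; 0.0029 0.2779]
step 3: x^-=[0.2567, -0.5079]  P^-=[0.4095 0.0336; 0.0336 0.4479]  H_jac=[0.9672 0.0000; 0.0000 0.4864]  S=[0.5331 -0.0052; -0.0052 0.2559]  K=[0.7437 0.0790; 0.0693 0.8525]  nu=[-2.9339, 1.3963]  x^+=[-1.8151, 0.4790]  P^+=[0.1136 -0.0078; -0.0078 0.2599]

H_jac[1,0] = 0.0000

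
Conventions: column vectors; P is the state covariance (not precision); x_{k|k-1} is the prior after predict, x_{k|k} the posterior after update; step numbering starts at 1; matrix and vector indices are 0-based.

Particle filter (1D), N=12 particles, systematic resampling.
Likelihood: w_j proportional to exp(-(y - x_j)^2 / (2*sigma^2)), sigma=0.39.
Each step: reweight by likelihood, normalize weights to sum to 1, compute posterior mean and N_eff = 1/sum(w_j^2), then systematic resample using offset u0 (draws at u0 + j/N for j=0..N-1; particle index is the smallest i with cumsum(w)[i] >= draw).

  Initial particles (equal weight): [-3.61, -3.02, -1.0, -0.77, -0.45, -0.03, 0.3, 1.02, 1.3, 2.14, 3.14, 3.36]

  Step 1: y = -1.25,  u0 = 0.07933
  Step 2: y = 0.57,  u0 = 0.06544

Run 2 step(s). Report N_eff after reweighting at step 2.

N_eff = 1.3036

step 1: w=[0.0000, 0.0000, 0.5763, 0.3318, 0.0863, 0.0053, 0.0003, 0.0000, 0.0000, 0.0000, 0.0000, 0.0000]  mean=-0.8708  Neff=2.2239  idx=[2, 2, 2, 2, 2, 2, 3, 3, 3, 3, 4, 5]
step 2: w=[0.0009, 0.0009, 0.0009, 0.0009, 0.0009, 0.0009, 0.0078, 0.0078, 0.0078, 0.0078, 0.0930, 0.8708]  mean=-0.0971  Neff=1.3036  idx=[10, 11, 11, 11, 11, 11, 11, 11, 11, 11, 11, 11]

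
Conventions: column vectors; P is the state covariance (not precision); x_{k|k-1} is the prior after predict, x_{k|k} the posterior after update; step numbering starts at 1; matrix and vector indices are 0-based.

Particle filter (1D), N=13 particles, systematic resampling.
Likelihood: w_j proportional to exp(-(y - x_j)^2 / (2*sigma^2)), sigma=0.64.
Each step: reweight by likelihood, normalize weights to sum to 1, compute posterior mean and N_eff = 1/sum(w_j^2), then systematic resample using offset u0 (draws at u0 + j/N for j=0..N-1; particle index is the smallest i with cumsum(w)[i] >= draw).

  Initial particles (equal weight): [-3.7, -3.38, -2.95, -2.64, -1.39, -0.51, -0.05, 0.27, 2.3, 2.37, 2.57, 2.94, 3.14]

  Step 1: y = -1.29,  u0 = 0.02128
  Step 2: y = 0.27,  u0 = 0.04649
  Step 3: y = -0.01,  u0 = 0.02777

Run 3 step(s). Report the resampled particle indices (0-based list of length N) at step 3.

resampled_idx = [1, 2, 3, 4, 5, 6, 7, 8, 9, 10, 10, 11, 12]

step 1: w=[0.0005, 0.0027, 0.0191, 0.0595, 0.5439, 0.2620, 0.0843, 0.0282, 0.0000, 0.0000, 0.0000, 0.0000, 0.0000]  mean=-1.1102  Neff=2.6580  idx=[2, 4, 4, 4, 4, 4, 4, 4, 5, 5, 5, 5, 6]
step 2: w=[0.0000, 0.0114, 0.0114, 0.0114, 0.0114, 0.0114, 0.0114, 0.0114, 0.1571, 0.1571, 0.1571, 0.1571, 0.2914]  mean=-0.4463  Neff=5.4164  idx=[5, 8, 8, 9, 9, 10, 10, 11, 11, 12, 12, 12, 12]
step 3: w=[0.0098, 0.0738, 0.0738, 0.0738, 0.0738, 0.0738, 0.0738, 0.0738, 0.0738, 0.0999, 0.0999, 0.0999, 0.0999]  mean=-0.3347  Neff=11.9578  idx=[1, 2, 3, 4, 5, 6, 7, 8, 9, 10, 10, 11, 12]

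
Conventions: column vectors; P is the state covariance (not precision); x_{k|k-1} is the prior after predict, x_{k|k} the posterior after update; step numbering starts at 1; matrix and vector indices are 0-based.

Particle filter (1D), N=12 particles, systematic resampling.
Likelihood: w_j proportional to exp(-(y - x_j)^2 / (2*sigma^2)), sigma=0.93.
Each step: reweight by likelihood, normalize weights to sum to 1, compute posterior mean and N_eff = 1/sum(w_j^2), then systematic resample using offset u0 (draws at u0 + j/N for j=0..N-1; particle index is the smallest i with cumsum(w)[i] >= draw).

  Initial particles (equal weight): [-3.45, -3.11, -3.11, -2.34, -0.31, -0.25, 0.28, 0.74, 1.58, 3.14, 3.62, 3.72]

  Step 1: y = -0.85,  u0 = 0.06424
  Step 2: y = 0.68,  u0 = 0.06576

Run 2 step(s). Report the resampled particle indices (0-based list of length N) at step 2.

resampled_idx = [1, 2, 4, 5, 6, 7, 8, 9, 9, 10, 11, 11]

step 1: w=[0.0072, 0.0186, 0.0186, 0.0989, 0.3016, 0.2899, 0.1706, 0.0828, 0.0118, 0.0000, 0.0000, 0.0000]  mean=-0.4103  Neff=4.5123  idx=[3, 4, 4, 4, 4, 5, 5, 5, 5, 6, 6, 7]
step 2: w=[0.0007, 0.0754, 0.0754, 0.0754, 0.0754, 0.0806, 0.0806, 0.0806, 0.0806, 0.1212, 0.1212, 0.1327]  mean=-0.0097  Neff=10.4446  idx=[1, 2, 4, 5, 6, 7, 8, 9, 9, 10, 11, 11]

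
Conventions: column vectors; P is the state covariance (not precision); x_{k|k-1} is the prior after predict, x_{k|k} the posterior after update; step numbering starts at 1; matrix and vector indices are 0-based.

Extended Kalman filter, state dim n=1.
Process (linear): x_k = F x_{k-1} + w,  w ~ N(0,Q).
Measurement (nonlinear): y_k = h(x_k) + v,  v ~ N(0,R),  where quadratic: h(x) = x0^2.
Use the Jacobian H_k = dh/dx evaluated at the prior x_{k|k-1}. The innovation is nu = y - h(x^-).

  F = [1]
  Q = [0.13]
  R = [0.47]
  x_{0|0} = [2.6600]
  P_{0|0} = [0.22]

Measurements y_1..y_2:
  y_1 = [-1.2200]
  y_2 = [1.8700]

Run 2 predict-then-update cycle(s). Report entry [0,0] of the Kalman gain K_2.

step 1: x^-=[2.6600]  P^-=[0.3500]  H_jac=[5.3200]  S=[10.3758]  K=[0.1795]  nu=[-8.2956]  x^+=[1.1713]  P^+=[0.0159]
step 2: x^-=[1.1713]  P^-=[0.1459]  H_jac=[2.3426]  S=[1.2704]  K=[0.2689]  nu=[0.4980]  x^+=[1.3053]  P^+=[0.0540]

K[0,0] = 0.2689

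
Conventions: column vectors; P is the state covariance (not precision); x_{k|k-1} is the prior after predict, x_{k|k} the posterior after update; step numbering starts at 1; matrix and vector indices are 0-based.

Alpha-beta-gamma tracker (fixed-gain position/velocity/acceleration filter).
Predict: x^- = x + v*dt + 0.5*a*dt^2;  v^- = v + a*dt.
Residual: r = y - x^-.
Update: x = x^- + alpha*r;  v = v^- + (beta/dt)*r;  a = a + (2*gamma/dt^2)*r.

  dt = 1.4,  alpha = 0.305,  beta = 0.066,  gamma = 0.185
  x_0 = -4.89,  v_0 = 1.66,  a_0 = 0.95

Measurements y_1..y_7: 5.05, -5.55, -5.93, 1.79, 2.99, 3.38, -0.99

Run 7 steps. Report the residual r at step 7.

step 1: x_pred=-1.6350  r=6.6850  x^+=0.4039  v^+=3.3051  a^+=2.2120
step 2: x_pred=7.1989  r=-12.7489  x^+=3.3105  v^+=5.8009  a^+=-0.1947
step 3: x_pred=11.2409  r=-17.1709  x^+=6.0038  v^+=4.7188  a^+=-3.4361
step 4: x_pred=9.2427  r=-7.4527  x^+=6.9696  v^+=-0.4431  a^+=-4.8430
step 5: x_pred=1.6030  r=1.3870  x^+=2.0261  v^+=-7.1580  a^+=-4.5812
step 6: x_pred=-12.4847  r=15.8647  x^+=-7.6460  v^+=-12.8238  a^+=-1.5863
step 7: x_pred=-27.1539  r=26.1639  x^+=-19.1739  v^+=-13.8112  a^+=3.3528

resid = 26.1639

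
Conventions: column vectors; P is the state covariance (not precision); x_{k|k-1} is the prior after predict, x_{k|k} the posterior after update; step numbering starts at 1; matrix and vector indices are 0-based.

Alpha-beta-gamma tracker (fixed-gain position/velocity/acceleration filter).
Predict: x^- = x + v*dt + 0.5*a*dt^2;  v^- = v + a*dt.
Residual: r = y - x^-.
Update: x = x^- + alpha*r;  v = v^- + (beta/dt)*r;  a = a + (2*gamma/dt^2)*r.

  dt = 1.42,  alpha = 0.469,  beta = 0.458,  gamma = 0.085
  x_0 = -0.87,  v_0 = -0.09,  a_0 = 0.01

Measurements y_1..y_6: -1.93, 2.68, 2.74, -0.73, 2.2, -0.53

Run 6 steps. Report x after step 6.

step 1: x_pred=-0.9877  r=-0.9423  x^+=-1.4296  v^+=-0.3797  a^+=-0.0694
step 2: x_pred=-2.0389  r=4.7189  x^+=0.1743  v^+=1.0437  a^+=0.3284
step 3: x_pred=1.9874  r=0.7526  x^+=2.3404  v^+=1.7527  a^+=0.3918
step 4: x_pred=5.2243  r=-5.9543  x^+=2.4317  v^+=0.3887  a^+=-0.1102
step 5: x_pred=2.8726  r=-0.6726  x^+=2.5572  v^+=0.0153  a^+=-0.1669
step 6: x_pred=2.4107  r=-2.9407  x^+=1.0315  v^+=-1.1701  a^+=-0.4148

x_post = 1.0315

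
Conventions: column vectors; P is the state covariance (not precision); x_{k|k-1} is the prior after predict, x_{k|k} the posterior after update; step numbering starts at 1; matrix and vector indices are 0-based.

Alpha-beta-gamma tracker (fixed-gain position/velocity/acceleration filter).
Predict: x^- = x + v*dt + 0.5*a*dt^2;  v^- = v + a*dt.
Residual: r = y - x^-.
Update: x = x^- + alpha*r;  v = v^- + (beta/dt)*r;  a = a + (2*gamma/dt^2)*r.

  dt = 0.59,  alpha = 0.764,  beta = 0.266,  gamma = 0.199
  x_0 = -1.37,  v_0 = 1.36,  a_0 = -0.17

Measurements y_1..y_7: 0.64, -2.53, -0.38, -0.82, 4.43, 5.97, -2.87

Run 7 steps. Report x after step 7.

step 1: x_pred=-0.5972  r=1.2372  x^+=0.3480  v^+=1.8175  a^+=1.2445
step 2: x_pred=1.6370  r=-4.1670  x^+=-1.5466  v^+=0.6731  a^+=-3.5197
step 3: x_pred=-1.7621  r=1.3821  x^+=-0.7062  v^+=-0.7804  a^+=-1.9395
step 4: x_pred=-1.5042  r=0.6842  x^+=-0.9815  v^+=-1.6163  a^+=-1.1573
step 5: x_pred=-2.1365  r=6.5665  x^+=2.8803  v^+=0.6614  a^+=6.3506
step 6: x_pred=4.3759  r=1.5941  x^+=5.5938  v^+=5.1270  a^+=8.1732
step 7: x_pred=10.0412  r=-12.9112  x^+=0.1771  v^+=4.1282  a^+=-6.5888

x_post = 0.1771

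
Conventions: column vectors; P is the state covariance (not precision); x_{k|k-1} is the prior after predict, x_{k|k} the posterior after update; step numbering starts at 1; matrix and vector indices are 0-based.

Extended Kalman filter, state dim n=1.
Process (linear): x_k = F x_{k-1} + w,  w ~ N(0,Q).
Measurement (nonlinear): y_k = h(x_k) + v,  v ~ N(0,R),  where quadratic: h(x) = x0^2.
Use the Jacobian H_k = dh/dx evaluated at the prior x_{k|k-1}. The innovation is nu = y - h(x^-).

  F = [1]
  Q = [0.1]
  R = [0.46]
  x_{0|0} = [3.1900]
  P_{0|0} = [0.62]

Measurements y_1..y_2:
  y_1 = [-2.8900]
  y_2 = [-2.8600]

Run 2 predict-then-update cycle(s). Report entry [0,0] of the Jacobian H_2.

H_jac[0,0] = 2.3473

step 1: x^-=[3.1900]  P^-=[0.7200]  H_jac=[6.3800]  S=[29.7672]  K=[0.1543]  nu=[-13.0661]  x^+=[1.1737]  P^+=[0.0111]
step 2: x^-=[1.1737]  P^-=[0.1111]  H_jac=[2.3473]  S=[1.0723]  K=[0.2433]  nu=[-4.2375]  x^+=[0.1428]  P^+=[0.0477]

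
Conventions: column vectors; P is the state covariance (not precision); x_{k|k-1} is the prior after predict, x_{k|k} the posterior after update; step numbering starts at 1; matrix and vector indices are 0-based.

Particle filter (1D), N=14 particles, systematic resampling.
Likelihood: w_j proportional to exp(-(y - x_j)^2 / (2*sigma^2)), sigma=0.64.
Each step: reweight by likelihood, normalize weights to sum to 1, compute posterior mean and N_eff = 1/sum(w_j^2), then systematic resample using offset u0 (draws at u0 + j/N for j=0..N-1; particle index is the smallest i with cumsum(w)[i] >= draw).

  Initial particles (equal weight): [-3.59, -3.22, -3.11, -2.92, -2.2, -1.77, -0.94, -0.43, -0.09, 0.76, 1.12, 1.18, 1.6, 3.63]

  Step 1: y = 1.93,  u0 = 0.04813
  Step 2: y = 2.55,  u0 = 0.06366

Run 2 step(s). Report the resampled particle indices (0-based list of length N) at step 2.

resampled_idx = [2, 4, 6, 8, 8, 9, 9, 10, 11, 11, 12, 12, 13, 13]

step 1: w=[0.0000, 0.0000, 0.0000, 0.0000, 0.0000, 0.0000, 0.0000, 0.0005, 0.0033, 0.0916, 0.2187, 0.2451, 0.4264, 0.0143]  mean=1.3374  Neff=3.3519  idx=[9, 10, 10, 10, 11, 11, 11, 11, 12, 12, 12, 12, 12, 12]
step 2: w=[0.0075, 0.0309, 0.0309, 0.0309, 0.0379, 0.0379, 0.0379, 0.0379, 0.1247, 0.1247, 0.1247, 0.1247, 0.1247, 0.1247]  mean=1.4854  Neff=9.8109  idx=[2, 4, 6, 8, 8, 9, 9, 10, 11, 11, 12, 12, 13, 13]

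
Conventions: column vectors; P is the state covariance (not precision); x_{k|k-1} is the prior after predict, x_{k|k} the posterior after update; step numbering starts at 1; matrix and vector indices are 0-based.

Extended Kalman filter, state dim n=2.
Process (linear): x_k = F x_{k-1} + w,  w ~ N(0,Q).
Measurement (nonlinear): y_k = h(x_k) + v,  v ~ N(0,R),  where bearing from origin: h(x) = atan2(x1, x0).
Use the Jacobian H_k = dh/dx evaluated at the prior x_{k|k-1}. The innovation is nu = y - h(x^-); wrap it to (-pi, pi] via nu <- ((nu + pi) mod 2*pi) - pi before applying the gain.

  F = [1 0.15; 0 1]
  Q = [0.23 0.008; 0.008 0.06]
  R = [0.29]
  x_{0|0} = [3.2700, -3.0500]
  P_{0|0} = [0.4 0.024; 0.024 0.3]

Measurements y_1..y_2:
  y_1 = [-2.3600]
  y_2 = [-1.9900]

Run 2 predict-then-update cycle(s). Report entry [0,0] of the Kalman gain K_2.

K[0,0] = 0.6085

step 1: x^-=[2.8125, -3.0500]  P^-=[0.6440 0.0770; 0.0770 0.3600]  H_jac=[0.1772 0.1634]  S=[0.3243]  K=[0.3907; 0.2235]  nu=[-1.5341]  x^+=[2.2132, -3.3928]  P^+=[0.5945 0.0487; 0.0487 0.3438]
step 2: x^-=[1.7043, -3.3928]  P^-=[0.8468 0.1083; 0.1083 0.4038]  H_jac=[0.2354 0.1182]  S=[0.3486]  K=[0.6085; 0.2101]  nu=[-0.8847]  x^+=[1.1659, -3.5787]  P^+=[0.7177 0.0637; 0.0637 0.3884]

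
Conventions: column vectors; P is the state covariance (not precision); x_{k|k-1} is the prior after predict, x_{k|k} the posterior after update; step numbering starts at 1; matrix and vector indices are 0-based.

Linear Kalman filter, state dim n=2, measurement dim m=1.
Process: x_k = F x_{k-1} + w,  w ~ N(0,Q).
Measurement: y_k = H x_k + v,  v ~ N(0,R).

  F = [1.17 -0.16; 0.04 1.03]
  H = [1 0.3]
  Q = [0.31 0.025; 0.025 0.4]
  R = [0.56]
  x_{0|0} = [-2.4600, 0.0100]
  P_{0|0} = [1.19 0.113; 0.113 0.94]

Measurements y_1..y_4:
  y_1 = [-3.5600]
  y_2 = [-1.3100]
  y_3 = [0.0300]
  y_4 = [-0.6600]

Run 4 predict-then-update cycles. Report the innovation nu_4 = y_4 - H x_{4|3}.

innov = [0.3240]

step 1: x^-=[-2.8798, -0.0881]  P^-=[1.9207 0.0612; 0.0612 1.4085]  S=[2.6442]  K=[0.7333; 0.1830]  nu=[-0.6538]  x^+=[-3.3592, -0.2077]  P^+=[0.4987 -0.2935; -0.2935 1.3200]
step 2: x^-=[-3.8971, -0.3483]  P^-=[1.1364 -0.5210; -0.5210 1.7770]  S=[1.5437]  K=[0.6349; 0.0078]  nu=[2.6916]  x^+=[-2.1882, -0.3273]  P^+=[0.5141 -0.5287; -0.5287 1.7769]
step 3: x^-=[-2.5078, -0.4247]  P^-=[1.2572 -0.8775; -0.8775 2.2423]  S=[1.4926]  K=[0.6660; -0.1372]  nu=[2.6652]  x^+=[-0.7329, -0.7904]  P^+=[0.5953 -0.7411; -0.7411 2.2142]
step 4: x^-=[-0.7310, -0.8434]  P^-=[1.4590 -1.2004; -1.2004 2.6890]  S=[1.5408]  K=[0.7132; -0.2555]  nu=[0.3240]  x^+=[-0.4999, -0.9262]  P^+=[0.6753 -0.9196; -0.9196 2.5883]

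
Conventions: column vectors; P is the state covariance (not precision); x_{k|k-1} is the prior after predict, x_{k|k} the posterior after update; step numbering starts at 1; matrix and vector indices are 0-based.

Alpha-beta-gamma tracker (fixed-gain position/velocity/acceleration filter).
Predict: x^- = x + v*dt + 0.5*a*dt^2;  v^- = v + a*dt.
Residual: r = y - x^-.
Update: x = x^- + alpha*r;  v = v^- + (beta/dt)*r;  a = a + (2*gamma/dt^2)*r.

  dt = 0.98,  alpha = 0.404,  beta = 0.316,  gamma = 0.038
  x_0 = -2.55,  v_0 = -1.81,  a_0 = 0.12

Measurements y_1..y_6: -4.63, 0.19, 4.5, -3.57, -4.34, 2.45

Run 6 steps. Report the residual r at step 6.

resid = 2.0694

step 1: x_pred=-4.2662  r=-0.3638  x^+=-4.4132  v^+=-1.8097  a^+=0.0912
step 2: x_pred=-6.1429  r=6.3329  x^+=-3.5844  v^+=0.3217  a^+=0.5924
step 3: x_pred=-2.9847  r=7.4847  x^+=0.0391  v^+=3.3156  a^+=1.1846
step 4: x_pred=3.8573  r=-7.4273  x^+=0.8567  v^+=2.0817  a^+=0.5969
step 5: x_pred=3.1833  r=-7.5233  x^+=0.1439  v^+=0.2407  a^+=0.0015
step 6: x_pred=0.3806  r=2.0694  x^+=1.2166  v^+=0.9095  a^+=0.1653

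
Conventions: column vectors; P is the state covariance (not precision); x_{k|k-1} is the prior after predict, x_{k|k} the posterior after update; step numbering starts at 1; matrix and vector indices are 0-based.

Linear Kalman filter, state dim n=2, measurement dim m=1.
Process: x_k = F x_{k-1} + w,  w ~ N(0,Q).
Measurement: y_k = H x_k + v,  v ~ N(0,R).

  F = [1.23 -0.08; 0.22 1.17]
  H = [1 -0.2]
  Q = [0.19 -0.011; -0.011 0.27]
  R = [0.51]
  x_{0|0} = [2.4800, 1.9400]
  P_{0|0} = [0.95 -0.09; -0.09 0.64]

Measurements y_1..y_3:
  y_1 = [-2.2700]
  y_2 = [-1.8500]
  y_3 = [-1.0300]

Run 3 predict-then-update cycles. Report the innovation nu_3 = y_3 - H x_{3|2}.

step 1: x^-=[2.8952, 2.8154]  P^-=[1.6491 0.0582; 0.0582 1.1457]  S=[2.1816]  K=[0.7506; -0.0783]  nu=[-4.6021]  x^+=[-0.5590, 3.1760]  P^+=[0.4201 0.1865; 0.1865 1.1324]
step 2: x^-=[-0.9416, 3.5929]  P^-=[0.7961 0.2618; 0.2618 1.9364]  S=[1.2788]  K=[0.5816; -0.0981]  nu=[-0.1898]  x^+=[-1.0520, 3.6115]  P^+=[0.3636 0.3348; 0.3348 1.9241]
step 3: x^-=[-1.5829, 3.9940]  P^-=[0.6865 0.3832; 0.3832 3.0939]  S=[1.1669]  K=[0.5226; -0.2019]  nu=[1.3517]  x^+=[-0.8765, 3.7211]  P^+=[0.3678 0.5063; 0.5063 3.0463]

innov = [1.3517]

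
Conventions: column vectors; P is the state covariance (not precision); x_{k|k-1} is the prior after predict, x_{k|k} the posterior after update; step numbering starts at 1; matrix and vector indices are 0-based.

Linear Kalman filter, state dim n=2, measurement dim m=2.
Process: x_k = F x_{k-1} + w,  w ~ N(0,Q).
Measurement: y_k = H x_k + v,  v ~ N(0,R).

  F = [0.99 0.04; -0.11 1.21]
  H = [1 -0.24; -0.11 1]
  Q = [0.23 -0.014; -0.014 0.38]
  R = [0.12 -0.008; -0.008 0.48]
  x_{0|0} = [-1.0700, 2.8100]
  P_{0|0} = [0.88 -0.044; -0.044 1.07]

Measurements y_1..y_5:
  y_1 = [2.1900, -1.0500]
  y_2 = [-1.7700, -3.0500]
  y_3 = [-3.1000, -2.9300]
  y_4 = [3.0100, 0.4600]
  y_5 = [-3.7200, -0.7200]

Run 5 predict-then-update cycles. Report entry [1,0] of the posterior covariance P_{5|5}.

step 1: x^-=[-0.9469, 3.5178]  P^-=[1.0907 -0.1106; -0.1106 1.9689]  S=[1.3772 -0.7140; -0.7140 2.4865]  K=[0.8967 0.1648; -0.0121 0.7933]  nu=[3.9812, -4.6720]  x^+=[1.8531, -0.2366]  P^+=[0.1269 0.0859; 0.0859 0.3903]
step 2: x^-=[1.8251, -0.4902]  P^-=[0.3618 0.0936; 0.0936 0.9301]  S=[0.4905 -0.1750; -0.1750 1.3939]  K=[0.7387 0.1313; -0.0303 0.6561]  nu=[-3.7128, -2.3591]  x^+=[-1.2274, -1.9255]  P^+=[0.1041 0.0686; 0.0686 0.3227]
step 3: x^-=[-1.2921, -2.1948]  P^-=[0.3379 0.0721; 0.0721 0.8355]  S=[0.4714 -0.1717; -0.1717 1.3037]  K=[0.7246 0.1222; -0.0433 0.6291]  nu=[-2.3346, -0.8773]  x^+=[-3.0910, -2.6456]  P^+=[0.1013 0.0640; 0.0640 0.3093]
step 4: x^-=[-3.1659, -2.8612]  P^-=[0.3349 0.0663; 0.0663 0.8171]  S=[0.4701 -0.1728; -0.1728 1.2865]  K=[0.7226 0.1200; -0.0469 0.6231]  nu=[5.4892, 2.9730]  x^+=[1.1575, -1.2662]  P^+=[0.1009 0.0629; 0.0629 0.3064]
step 5: x^-=[1.0953, -1.6595]  P^-=[0.3343 0.0649; 0.0649 0.8131]  S=[0.4700 -0.1733; -0.1733 1.2828]  K=[0.7222 0.1195; -0.0478 0.6218]  nu=[-5.2135, 1.0599]  x^+=[-2.5435, -0.7512]  P^+=[0.1008 0.0627; 0.0627 0.3057]

P_post[1,0] = 0.0627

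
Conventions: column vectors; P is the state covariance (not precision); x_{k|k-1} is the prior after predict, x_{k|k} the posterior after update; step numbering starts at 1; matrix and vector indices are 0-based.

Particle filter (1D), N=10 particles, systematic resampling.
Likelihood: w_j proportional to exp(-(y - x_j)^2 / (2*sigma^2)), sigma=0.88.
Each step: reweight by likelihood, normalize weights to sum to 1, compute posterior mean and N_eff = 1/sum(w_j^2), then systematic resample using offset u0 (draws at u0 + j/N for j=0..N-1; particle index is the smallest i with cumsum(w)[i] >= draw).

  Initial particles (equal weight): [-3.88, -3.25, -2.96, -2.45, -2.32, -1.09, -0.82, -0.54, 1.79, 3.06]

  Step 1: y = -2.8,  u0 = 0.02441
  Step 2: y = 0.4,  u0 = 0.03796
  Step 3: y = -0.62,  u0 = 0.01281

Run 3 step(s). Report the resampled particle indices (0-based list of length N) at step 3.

resampled_idx = [0, 2, 3, 4, 5, 5, 6, 7, 8, 9]

step 1: w=[0.1074, 0.2001, 0.2243, 0.2107, 0.1965, 0.0345, 0.0181, 0.0084, 0.0000, 0.0000]  mean=-2.7598  Neff=5.3633  idx=[0, 1, 1, 2, 2, 2, 3, 3, 4, 4]
step 2: w=[0.0002, 0.0062, 0.0062, 0.0229, 0.0229, 0.0229, 0.1770, 0.1770, 0.2824, 0.2824]  mean=-2.4218  Neff=4.4684  idx=[4, 6, 6, 7, 8, 8, 8, 9, 9, 9]
step 3: w=[0.0224, 0.0883, 0.0883, 0.0883, 0.1188, 0.1188, 0.1188, 0.1188, 0.1188, 0.1188]  mean=-2.3688  Neff=9.2123  idx=[0, 2, 3, 4, 5, 5, 6, 7, 8, 9]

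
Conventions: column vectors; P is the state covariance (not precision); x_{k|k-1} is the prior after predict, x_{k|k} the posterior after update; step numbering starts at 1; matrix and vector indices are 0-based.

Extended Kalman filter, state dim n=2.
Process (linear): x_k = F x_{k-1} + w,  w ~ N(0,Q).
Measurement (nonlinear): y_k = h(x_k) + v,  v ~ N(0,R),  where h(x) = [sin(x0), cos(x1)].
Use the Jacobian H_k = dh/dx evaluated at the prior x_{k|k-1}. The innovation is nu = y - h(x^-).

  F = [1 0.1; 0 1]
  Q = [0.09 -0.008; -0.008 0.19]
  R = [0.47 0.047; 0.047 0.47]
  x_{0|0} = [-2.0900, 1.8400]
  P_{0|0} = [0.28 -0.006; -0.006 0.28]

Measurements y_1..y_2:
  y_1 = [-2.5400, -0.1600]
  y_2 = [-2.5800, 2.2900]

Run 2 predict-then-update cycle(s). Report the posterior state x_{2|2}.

x_post = [-1.7668, 0.4614]

step 1: x^-=[-1.9060, 1.8400]  P^-=[0.3716 0.0140; 0.0140 0.4700]  H_jac=[-0.3290 0.0000; 0.0000 -0.9640]  S=[0.5102 0.0514; 0.0514 0.9068]  K=[-0.2395 -0.0013; 0.0416 -0.5020]  nu=[-1.5957, 0.1060]  x^+=[-1.5240, 1.7204]  P^+=[0.3423 0.0123; 0.0123 0.2427]
step 2: x^-=[-1.3520, 1.7204]  P^-=[0.4372 0.0286; 0.0286 0.4327]  H_jac=[0.2171 0.0000; 0.0000 -0.9888]  S=[0.4906 0.0409; 0.0409 0.8931]  K=[0.1968 -0.0407; 0.0528 -0.4815]  nu=[-1.6038, 2.4391]  x^+=[-1.7668, 0.4614]  P^+=[0.4174 0.0100; 0.0100 0.2264]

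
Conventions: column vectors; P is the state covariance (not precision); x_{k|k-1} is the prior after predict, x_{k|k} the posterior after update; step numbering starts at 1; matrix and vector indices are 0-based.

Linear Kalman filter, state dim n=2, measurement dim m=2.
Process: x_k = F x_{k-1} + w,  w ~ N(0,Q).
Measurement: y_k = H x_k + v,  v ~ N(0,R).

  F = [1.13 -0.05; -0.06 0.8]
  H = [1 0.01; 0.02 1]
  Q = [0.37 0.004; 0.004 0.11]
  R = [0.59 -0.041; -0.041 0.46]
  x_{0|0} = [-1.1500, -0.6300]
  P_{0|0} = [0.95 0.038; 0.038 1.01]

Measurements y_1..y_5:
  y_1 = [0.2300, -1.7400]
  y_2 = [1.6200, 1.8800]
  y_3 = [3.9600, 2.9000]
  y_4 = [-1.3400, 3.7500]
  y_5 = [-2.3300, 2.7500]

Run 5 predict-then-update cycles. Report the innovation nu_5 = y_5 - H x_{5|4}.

innov = [-2.8990, 1.4776]

step 1: x^-=[-1.2680, -0.4350]  P^-=[1.5813 -0.0663; -0.0663 0.7562]  S=[2.1700 -0.0682; -0.0682 1.2142]  K=[0.7288 0.0123; -0.0076 0.6213]  nu=[1.5023, -1.2796]  x^+=[-0.1889, -1.2414]  P^+=[0.4298 -0.0328; -0.0328 0.2868]
step 2: x^-=[-0.1514, -0.9818]  P^-=[0.9232 -0.0664; -0.0664 0.2982]  S=[1.5119 -0.0859; -0.0859 0.7559]  K=[0.6105 0.0060; -0.0197 0.3905]  nu=[1.7812, 2.8648]  x^+=[0.9534, 0.1018]  P^+=[0.3603 -0.0295; -0.0295 0.1810]
step 3: x^-=[1.0722, 0.0242]  P^-=[0.8338 -0.0544; -0.0544 0.2300]  S=[1.4227 -0.0764; -0.0764 0.6881]  K=[0.5862 0.0103; -0.0189 0.3305]  nu=[2.8875, 2.8543]  x^+=[2.7944, 0.9133]  P^+=[0.3457 -0.0262; -0.0262 0.1533]
step 4: x^-=[3.1120, 0.5629]  P^-=[0.8148 -0.0493; -0.0493 0.2119]  S=[1.4038 -0.0719; -0.0719 0.6703]  K=[0.5807 0.0130; -0.0176 0.3128]  nu=[-4.4576, 3.1248]  x^+=[0.5640, 1.6189]  P^+=[0.3423 -0.0247; -0.0247 0.1451]
step 5: x^-=[0.5564, 1.2612]  P^-=[0.8103 -0.0474; -0.0474 0.2065]  S=[1.3994 -0.0701; -0.0701 0.6649]  K=[0.5794 0.0142; -0.0170 0.3073]  nu=[-2.8990, 1.4776]  x^+=[-1.1023, 1.7646]  P^+=[0.3415 -0.0240; -0.0240 0.1425]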